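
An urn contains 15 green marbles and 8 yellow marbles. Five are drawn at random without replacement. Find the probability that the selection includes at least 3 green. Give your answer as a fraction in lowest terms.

3809/4807

There are C(23,5) = 33649 ways to choose the 5.
Favorable selections (at least 3 green): C(15,3)·C(8,2) + C(15,4)·C(8,1) + C(15,5)·C(8,0) = 12740 + 10920 + 3003 = 26663.
Probability = 26663/33649 = 3809/4807.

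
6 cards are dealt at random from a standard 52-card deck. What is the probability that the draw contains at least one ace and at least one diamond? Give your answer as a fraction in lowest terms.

There are C(52,6) = 20358520 possible draws.
By inclusion-exclusion on the complements, draws missing all aces or all diamonds: C(48,6) + C(39,6) − C(36,6) = 12271512 + 3262623 − 1947792 = 13586343.
So draws with at least one of each: 20358520 − 13586343 = 6772177, probability 6772177/20358520.

6772177/20358520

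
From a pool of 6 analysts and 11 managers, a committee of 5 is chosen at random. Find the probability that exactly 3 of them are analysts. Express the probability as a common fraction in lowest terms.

There are C(17,5) = 6188 ways to choose 5 from 17.
Selections with exactly 3 analysts: choose 3 of the 6 analysts and 2 of the 11 managers, C(6,3)·C(11,2) = 20·55 = 1100.
Probability = 1100/6188 = 275/1547.

275/1547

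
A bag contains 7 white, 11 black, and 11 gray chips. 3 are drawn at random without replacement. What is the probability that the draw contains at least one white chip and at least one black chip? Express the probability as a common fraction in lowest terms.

There are C(29,3) = 3654 possible draws.
By inclusion-exclusion on the complements, draws missing all white or all black: C(22,3) + C(18,3) − C(11,3) = 1540 + 816 − 165 = 2191.
So draws with at least one of each: 3654 − 2191 = 1463, probability 1463/3654 = 209/522.

209/522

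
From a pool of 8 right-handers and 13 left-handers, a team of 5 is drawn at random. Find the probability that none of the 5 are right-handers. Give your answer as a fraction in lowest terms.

143/2261

There are C(21,5) = 20349 possible selections.
Selections with no right-handers (all left-handers): C(13,5) = 1287.
Probability = 1287/20349 = 143/2261.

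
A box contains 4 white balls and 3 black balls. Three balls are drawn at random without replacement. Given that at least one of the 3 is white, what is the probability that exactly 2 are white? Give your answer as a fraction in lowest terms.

9/17

Work in counts. Selections with at least one white: C(7,3) − C(3,3) = 35 − 1 = 34.
Of those, selections where exactly 2 are white: C(4,2)·C(3,1) = 6·3 = 18.
Conditional probability = 18/34 = 9/17.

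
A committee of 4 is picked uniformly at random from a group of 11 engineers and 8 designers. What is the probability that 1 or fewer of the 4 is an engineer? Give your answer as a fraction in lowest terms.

There are C(19,4) = 3876 ways to choose the 4.
Favorable selections (1 or fewer engineer): C(11,0)·C(8,4) + C(11,1)·C(8,3) = 70 + 616 = 686.
Probability = 686/3876 = 343/1938.

343/1938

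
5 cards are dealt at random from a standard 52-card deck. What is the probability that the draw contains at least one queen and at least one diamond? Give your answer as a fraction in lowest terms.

229297/866320

There are C(52,5) = 2598960 possible draws.
By inclusion-exclusion on the complements, draws missing all queens or all diamonds: C(48,5) + C(39,5) − C(36,5) = 1712304 + 575757 − 376992 = 1911069.
So draws with at least one of each: 2598960 − 1911069 = 687891, probability 687891/2598960 = 229297/866320.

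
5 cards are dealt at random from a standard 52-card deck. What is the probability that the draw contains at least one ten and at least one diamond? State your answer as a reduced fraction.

229297/866320

There are C(52,5) = 2598960 possible draws.
By inclusion-exclusion on the complements, draws missing all tens or all diamonds: C(48,5) + C(39,5) − C(36,5) = 1712304 + 575757 − 376992 = 1911069.
So draws with at least one of each: 2598960 − 1911069 = 687891, probability 687891/2598960 = 229297/866320.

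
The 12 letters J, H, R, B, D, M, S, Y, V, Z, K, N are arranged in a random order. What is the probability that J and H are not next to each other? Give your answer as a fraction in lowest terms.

5/6

There are 12! = 479001600 arrangements.
Arrangements with J and H adjacent: 2·11! = 79833600.
So not adjacent: 479001600 − 79833600 = 399168000, probability 399168000/479001600 = 5/6.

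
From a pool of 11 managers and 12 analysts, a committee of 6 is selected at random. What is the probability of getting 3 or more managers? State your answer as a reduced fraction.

Total selections: C(23,6) = 100947.
Count the complement (fewer than 3 managers): C(11,0)·C(12,6) + C(11,1)·C(12,5) + C(11,2)·C(12,4) = 924 + 8712 + 27225 = 36861.
Probability = 1 − 36861/100947 = 64086/100947 = 1942/3059.

1942/3059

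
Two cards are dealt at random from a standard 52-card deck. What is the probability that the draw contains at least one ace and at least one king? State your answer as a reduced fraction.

There are C(52,2) = 1326 possible draws.
By inclusion-exclusion on the complements, draws missing all aces or all kings: C(48,2) + C(48,2) − C(44,2) = 1128 + 1128 − 946 = 1310.
So draws with at least one of each: 1326 − 1310 = 16, probability 16/1326 = 8/663.

8/663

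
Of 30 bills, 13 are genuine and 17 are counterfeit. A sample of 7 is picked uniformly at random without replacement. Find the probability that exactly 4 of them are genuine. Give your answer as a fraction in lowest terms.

187/783

The sample space is all 7-subsets of the 30: C(30,7) = 2035800.
Selections with exactly 4 genuine: choose 4 of the 13 genuine and 3 of the 17 counterfeit, C(13,4)·C(17,3) = 715·680 = 486200.
Probability = 486200/2035800 = 187/783.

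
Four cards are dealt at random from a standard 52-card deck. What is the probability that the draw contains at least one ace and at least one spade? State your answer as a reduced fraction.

There are C(52,4) = 270725 possible draws.
By inclusion-exclusion on the complements, draws missing all aces or all spades: C(48,4) + C(39,4) − C(36,4) = 194580 + 82251 − 58905 = 217926.
So draws with at least one of each: 270725 − 217926 = 52799, probability 52799/270725.

52799/270725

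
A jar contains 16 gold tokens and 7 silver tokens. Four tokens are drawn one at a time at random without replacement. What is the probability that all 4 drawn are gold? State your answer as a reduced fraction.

52/253

Multiply the conditional probabilities at each draw: 16/23 · 15/22 · 14/21 · 13/20 = 43680/212520 = 52/253.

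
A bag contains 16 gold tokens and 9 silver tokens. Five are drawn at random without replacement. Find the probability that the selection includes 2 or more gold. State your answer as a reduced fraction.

Total selections: C(25,5) = 53130.
Favorable selections (2 or more gold): C(16,2)·C(9,3) + C(16,3)·C(9,2) + C(16,4)·C(9,1) + C(16,5)·C(9,0) = 10080 + 20160 + 16380 + 4368 = 50988.
Probability = 50988/53130 = 1214/1265.

1214/1265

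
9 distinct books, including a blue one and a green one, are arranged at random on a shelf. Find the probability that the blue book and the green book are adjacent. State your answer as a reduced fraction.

There are 9! = 362880 arrangements.
Treat the blue book and the green book as a block: 8! arrangements of the blocks × 2 orders within the block = 2·40320 = 80640.
Probability = 80640/362880 = 2/9.

2/9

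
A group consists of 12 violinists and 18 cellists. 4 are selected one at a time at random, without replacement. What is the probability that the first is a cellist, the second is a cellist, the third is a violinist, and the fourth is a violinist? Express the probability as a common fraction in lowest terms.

Multiply the conditional probabilities at each draw: 18/30 · 17/29 · 12/28 · 11/27 = 40392/657720 = 187/3045.

187/3045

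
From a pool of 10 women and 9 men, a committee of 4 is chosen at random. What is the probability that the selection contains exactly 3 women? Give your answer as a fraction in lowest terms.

90/323

The sample space is all 4-subsets of the 19: C(19,4) = 3876.
Selections with exactly 3 women: choose 3 of the 10 women and 1 of the 9 men, C(10,3)·C(9,1) = 120·9 = 1080.
Probability = 1080/3876 = 90/323.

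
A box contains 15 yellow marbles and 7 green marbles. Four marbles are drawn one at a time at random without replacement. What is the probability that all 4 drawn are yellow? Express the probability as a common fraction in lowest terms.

39/209

Multiply the conditional probabilities at each draw: 15/22 · 14/21 · 13/20 · 12/19 = 32760/175560 = 39/209.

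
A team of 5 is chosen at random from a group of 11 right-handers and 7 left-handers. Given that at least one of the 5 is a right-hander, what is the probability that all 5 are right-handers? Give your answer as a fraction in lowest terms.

Work in counts. Selections with at least one right-hander: C(18,5) − C(7,5) = 8568 − 21 = 8547.
Of those, selections where all 5 are right-handers: C(11,5) = 462.
Conditional probability = 462/8547 = 2/37.

2/37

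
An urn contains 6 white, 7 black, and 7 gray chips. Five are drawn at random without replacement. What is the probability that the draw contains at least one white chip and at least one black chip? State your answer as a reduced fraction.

There are C(20,5) = 15504 possible draws.
By inclusion-exclusion on the complements, draws missing all white or all black: C(14,5) + C(13,5) − C(7,5) = 2002 + 1287 − 21 = 3268.
So draws with at least one of each: 15504 − 3268 = 12236, probability 12236/15504 = 161/204.

161/204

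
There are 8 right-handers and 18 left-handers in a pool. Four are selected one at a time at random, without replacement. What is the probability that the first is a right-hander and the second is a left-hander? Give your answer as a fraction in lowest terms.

Multiply the conditional probabilities at each draw: 8/26 · 18/25 = 144/650 = 72/325.

72/325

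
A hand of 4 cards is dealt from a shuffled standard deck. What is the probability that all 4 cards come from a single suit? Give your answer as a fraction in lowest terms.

There are C(52,4) = 270725 possible 4-card hands.
Hands of one suit: 4 suits × C(13,4) = 4·715 = 2860.
Probability = 2860/270725 = 44/4165.

44/4165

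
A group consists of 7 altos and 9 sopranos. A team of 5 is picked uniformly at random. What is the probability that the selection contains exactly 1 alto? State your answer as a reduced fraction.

21/104

The sample space is all 5-subsets of the 16: C(16,5) = 4368.
Selections with exactly 1 alto: choose 1 of the 7 altos and 4 of the 9 sopranos, C(7,1)·C(9,4) = 7·126 = 882.
Probability = 882/4368 = 21/104.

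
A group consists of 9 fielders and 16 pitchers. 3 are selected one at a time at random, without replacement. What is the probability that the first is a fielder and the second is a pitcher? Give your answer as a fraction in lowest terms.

Multiply the conditional probabilities at each draw: 9/25 · 16/24 = 144/600 = 6/25.

6/25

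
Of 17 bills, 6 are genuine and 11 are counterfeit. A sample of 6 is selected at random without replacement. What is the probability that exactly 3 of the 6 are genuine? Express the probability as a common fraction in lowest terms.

Total number of selections: C(17,6) = 12376.
Selections with exactly 3 genuine: choose 3 of the 6 genuine and 3 of the 11 counterfeit, C(6,3)·C(11,3) = 20·165 = 3300.
Probability = 3300/12376 = 825/3094.

825/3094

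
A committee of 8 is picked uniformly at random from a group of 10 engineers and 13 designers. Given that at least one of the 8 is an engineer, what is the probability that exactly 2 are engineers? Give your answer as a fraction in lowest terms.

Work in counts. Selections with at least one engineer: C(23,8) − C(13,8) = 490314 − 1287 = 489027.
Of those, selections where exactly 2 are engineers: C(10,2)·C(13,6) = 45·1716 = 77220.
Conditional probability = 77220/489027 = 2340/14819.

2340/14819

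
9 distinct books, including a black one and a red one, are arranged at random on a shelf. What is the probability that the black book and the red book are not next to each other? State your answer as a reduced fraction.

7/9

There are 9! = 362880 arrangements.
Arrangements with the black book and the red book adjacent: 2·8! = 80640.
So not adjacent: 362880 − 80640 = 282240, probability 282240/362880 = 7/9.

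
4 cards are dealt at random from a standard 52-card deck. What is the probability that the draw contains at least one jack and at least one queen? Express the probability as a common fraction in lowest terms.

There are C(52,4) = 270725 possible draws.
By inclusion-exclusion on the complements, draws missing all jacks or all queens: C(48,4) + C(48,4) − C(44,4) = 194580 + 194580 − 135751 = 253409.
So draws with at least one of each: 270725 − 253409 = 17316, probability 17316/270725 = 1332/20825.

1332/20825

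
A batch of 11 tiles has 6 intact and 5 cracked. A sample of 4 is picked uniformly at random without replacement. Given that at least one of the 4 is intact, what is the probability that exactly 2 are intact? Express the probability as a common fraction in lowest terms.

6/13

Work in counts. Selections with at least one intact: C(11,4) − C(5,4) = 330 − 5 = 325.
Of those, selections where exactly 2 are intact: C(6,2)·C(5,2) = 15·10 = 150.
Conditional probability = 150/325 = 6/13.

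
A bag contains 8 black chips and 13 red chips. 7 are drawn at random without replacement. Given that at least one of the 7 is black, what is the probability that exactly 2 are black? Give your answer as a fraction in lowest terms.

3003/9547

Work in counts. Selections with at least one black: C(21,7) − C(13,7) = 116280 − 1716 = 114564.
Of those, selections where exactly 2 are black: C(8,2)·C(13,5) = 28·1287 = 36036.
Conditional probability = 36036/114564 = 3003/9547.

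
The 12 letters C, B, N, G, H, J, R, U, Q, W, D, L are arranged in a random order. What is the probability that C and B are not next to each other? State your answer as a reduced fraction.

5/6

There are 12! = 479001600 arrangements.
Arrangements with C and B adjacent: 2·11! = 79833600.
So not adjacent: 479001600 − 79833600 = 399168000, probability 399168000/479001600 = 5/6.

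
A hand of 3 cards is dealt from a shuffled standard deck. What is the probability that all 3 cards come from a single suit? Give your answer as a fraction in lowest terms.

22/425

There are C(52,3) = 22100 possible 3-card hands.
Hands of one suit: 4 suits × C(13,3) = 4·286 = 1144.
Probability = 1144/22100 = 22/425.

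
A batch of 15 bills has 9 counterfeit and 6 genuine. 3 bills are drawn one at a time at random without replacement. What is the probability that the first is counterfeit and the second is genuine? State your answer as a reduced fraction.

Multiply the conditional probabilities at each draw: 9/15 · 6/14 = 54/210 = 9/35.

9/35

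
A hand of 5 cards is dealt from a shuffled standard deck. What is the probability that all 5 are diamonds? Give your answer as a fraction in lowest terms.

33/66640

There are C(52,5) = 2598960 possible 5-card hands.
Hands that are all diamonds: C(13,5) = 1287.
Probability = 1287/2598960 = 33/66640.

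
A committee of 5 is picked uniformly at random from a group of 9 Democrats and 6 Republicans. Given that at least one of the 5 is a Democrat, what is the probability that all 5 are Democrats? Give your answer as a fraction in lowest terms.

14/333

Work in counts. Selections with at least one Democrat: C(15,5) − C(6,5) = 3003 − 6 = 2997.
Of those, selections where all 5 are Democrats: C(9,5) = 126.
Conditional probability = 126/2997 = 14/333.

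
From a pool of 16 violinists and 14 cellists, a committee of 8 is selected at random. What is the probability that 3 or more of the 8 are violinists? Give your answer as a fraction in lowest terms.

Total selections: C(30,8) = 5852925.
Count the complement (fewer than 3 violinists): C(16,0)·C(14,8) + C(16,1)·C(14,7) + C(16,2)·C(14,6) = 3003 + 54912 + 360360 = 418275.
Probability = 1 − 418275/5852925 = 5434650/5852925 = 1858/2001.

1858/2001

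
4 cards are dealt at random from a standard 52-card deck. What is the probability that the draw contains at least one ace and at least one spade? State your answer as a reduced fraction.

52799/270725

There are C(52,4) = 270725 possible draws.
By inclusion-exclusion on the complements, draws missing all aces or all spades: C(48,4) + C(39,4) − C(36,4) = 194580 + 82251 − 58905 = 217926.
So draws with at least one of each: 270725 − 217926 = 52799, probability 52799/270725.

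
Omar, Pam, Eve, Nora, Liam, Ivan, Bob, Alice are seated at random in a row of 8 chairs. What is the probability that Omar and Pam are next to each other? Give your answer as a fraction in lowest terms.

1/4

There are 8! = 40320 arrangements.
Treat Omar and Pam as a block: 7! arrangements of the blocks × 2 orders within the block = 2·5040 = 10080.
Probability = 10080/40320 = 1/4.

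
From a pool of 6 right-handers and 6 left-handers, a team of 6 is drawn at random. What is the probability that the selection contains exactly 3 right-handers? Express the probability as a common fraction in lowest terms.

100/231

The sample space is all 6-subsets of the 12: C(12,6) = 924.
Selections with exactly 3 right-handers: choose 3 of the 6 right-handers and 3 of the 6 left-handers, C(6,3)·C(6,3) = 20·20 = 400.
Probability = 400/924 = 100/231.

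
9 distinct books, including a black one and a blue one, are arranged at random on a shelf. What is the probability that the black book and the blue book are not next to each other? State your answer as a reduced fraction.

There are 9! = 362880 arrangements.
Arrangements with the black book and the blue book adjacent: 2·8! = 80640.
So not adjacent: 362880 − 80640 = 282240, probability 282240/362880 = 7/9.

7/9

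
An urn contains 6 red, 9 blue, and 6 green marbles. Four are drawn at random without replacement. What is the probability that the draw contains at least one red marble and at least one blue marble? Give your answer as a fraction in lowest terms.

There are C(21,4) = 5985 possible draws.
By inclusion-exclusion on the complements, draws missing all red or all blue: C(15,4) + C(12,4) − C(6,4) = 1365 + 495 − 15 = 1845.
So draws with at least one of each: 5985 − 1845 = 4140, probability 4140/5985 = 92/133.

92/133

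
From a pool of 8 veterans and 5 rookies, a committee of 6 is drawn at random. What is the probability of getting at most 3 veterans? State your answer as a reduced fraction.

59/143

There are C(13,6) = 1716 ways to choose the 6.
Favorable selections (at most 3 veterans): C(8,1)·C(5,5) + C(8,2)·C(5,4) + C(8,3)·C(5,3) = 8 + 140 + 560 = 708.
Probability = 708/1716 = 59/143.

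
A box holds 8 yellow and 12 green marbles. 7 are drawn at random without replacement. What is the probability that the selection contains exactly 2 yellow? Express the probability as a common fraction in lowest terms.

Total number of selections: C(20,7) = 77520.
Selections with exactly 2 yellow: choose 2 of the 8 yellow and 5 of the 12 green, C(8,2)·C(12,5) = 28·792 = 22176.
Probability = 22176/77520 = 462/1615.

462/1615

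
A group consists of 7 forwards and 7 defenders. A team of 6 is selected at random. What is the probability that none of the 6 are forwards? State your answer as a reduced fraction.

1/429

There are C(14,6) = 3003 possible selections.
Selections with no forwards (all defenders): C(7,6) = 7.
Probability = 7/3003 = 1/429.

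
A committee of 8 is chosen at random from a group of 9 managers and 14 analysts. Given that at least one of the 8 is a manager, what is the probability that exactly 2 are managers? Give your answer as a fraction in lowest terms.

3276/14767

Work in counts. Selections with at least one manager: C(23,8) − C(14,8) = 490314 − 3003 = 487311.
Of those, selections where exactly 2 are managers: C(9,2)·C(14,6) = 36·3003 = 108108.
Conditional probability = 108108/487311 = 3276/14767.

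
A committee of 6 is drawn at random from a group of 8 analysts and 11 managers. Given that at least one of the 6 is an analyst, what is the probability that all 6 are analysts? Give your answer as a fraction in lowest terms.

2/1905

Work in counts. Selections with at least one analyst: C(19,6) − C(11,6) = 27132 − 462 = 26670.
Of those, selections where all 6 are analysts: C(8,6) = 28.
Conditional probability = 28/26670 = 2/1905.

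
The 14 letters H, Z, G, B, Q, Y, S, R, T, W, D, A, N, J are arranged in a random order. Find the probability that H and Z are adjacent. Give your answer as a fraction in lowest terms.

There are 14! = 87178291200 arrangements.
Treat H and Z as a block: 13! arrangements of the blocks × 2 orders within the block = 2·6227020800 = 12454041600.
Probability = 12454041600/87178291200 = 1/7.

1/7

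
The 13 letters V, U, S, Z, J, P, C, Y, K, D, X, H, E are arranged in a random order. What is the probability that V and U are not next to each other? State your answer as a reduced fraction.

There are 13! = 6227020800 arrangements.
Arrangements with V and U adjacent: 2·12! = 958003200.
So not adjacent: 6227020800 − 958003200 = 5269017600, probability 5269017600/6227020800 = 11/13.

11/13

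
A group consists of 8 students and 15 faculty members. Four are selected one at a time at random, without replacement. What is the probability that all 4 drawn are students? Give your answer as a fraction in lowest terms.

Multiply the conditional probabilities at each draw: 8/23 · 7/22 · 6/21 · 5/20 = 1680/212520 = 2/253.

2/253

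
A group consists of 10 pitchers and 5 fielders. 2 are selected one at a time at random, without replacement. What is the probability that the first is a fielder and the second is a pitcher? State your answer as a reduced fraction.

Multiply the conditional probabilities at each draw: 5/15 · 10/14 = 50/210 = 5/21.

5/21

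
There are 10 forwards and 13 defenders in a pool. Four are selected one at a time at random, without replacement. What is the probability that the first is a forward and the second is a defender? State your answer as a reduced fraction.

65/253

Multiply the conditional probabilities at each draw: 10/23 · 13/22 = 130/506 = 65/253.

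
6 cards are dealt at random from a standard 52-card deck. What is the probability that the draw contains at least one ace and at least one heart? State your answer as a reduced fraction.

6772177/20358520

There are C(52,6) = 20358520 possible draws.
By inclusion-exclusion on the complements, draws missing all aces or all hearts: C(48,6) + C(39,6) − C(36,6) = 12271512 + 3262623 − 1947792 = 13586343.
So draws with at least one of each: 20358520 − 13586343 = 6772177, probability 6772177/20358520.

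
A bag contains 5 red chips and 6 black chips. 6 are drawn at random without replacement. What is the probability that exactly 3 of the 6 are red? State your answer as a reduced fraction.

100/231

The sample space is all 6-subsets of the 11: C(11,6) = 462.
Selections with exactly 3 red: choose 3 of the 5 red and 3 of the 6 black, C(5,3)·C(6,3) = 10·20 = 200.
Probability = 200/462 = 100/231.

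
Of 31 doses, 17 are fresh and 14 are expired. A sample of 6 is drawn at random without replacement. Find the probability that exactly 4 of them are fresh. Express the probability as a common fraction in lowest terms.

The sample space is all 6-subsets of the 31: C(31,6) = 736281.
Selections with exactly 4 fresh: choose 4 of the 17 fresh and 2 of the 14 expired, C(17,4)·C(14,2) = 2380·91 = 216580.
Probability = 216580/736281 = 2380/8091.

2380/8091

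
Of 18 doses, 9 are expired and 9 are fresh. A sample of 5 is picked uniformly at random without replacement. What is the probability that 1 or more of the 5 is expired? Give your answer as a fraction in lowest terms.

67/68

There are C(18,5) = 8568 ways to choose the 5.
Favorable selections (1 or more expired): C(9,1)·C(9,4) + C(9,2)·C(9,3) + C(9,3)·C(9,2) + C(9,4)·C(9,1) + C(9,5)·C(9,0) = 1134 + 3024 + 3024 + 1134 + 126 = 8442.
Probability = 8442/8568 = 67/68.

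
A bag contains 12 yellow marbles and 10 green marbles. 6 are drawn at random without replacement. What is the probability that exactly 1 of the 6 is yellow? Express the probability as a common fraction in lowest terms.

There are C(22,6) = 74613 ways to choose 6 from 22.
Selections with exactly 1 yellow: choose 1 of the 12 yellow and 5 of the 10 green, C(12,1)·C(10,5) = 12·252 = 3024.
Probability = 3024/74613 = 144/3553.

144/3553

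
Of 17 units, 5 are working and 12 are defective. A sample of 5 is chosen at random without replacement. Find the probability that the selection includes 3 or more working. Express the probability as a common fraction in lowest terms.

103/884

Total selections: C(17,5) = 6188.
Favorable selections (3 or more working): C(5,3)·C(12,2) + C(5,4)·C(12,1) + C(5,5)·C(12,0) = 660 + 60 + 1 = 721.
Probability = 721/6188 = 103/884.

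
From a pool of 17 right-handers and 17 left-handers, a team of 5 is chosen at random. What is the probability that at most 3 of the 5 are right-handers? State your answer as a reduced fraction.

There are C(34,5) = 278256 ways to choose the 5.
Count the complement (more than 3 right-handers): C(17,4)·C(17,1) + C(17,5)·C(17,0) = 40460 + 6188 = 46648.
Probability = 1 − 46648/278256 = 231608/278256 = 1703/2046.

1703/2046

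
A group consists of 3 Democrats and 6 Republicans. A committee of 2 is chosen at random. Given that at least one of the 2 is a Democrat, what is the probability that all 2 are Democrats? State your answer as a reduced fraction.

1/7

Work in counts. Selections with at least one Democrat: C(9,2) − C(6,2) = 36 − 15 = 21.
Of those, selections where all 2 are Democrats: C(3,2) = 3.
Conditional probability = 3/21 = 1/7.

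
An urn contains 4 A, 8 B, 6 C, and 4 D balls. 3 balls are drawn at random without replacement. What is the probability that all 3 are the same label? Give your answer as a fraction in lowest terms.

There are C(22,3) = 1540 ways to draw 3 balls.
All same label: C(4,3) + C(8,3) + C(6,3) + C(4,3) = 4 + 56 + 20 + 4 = 84.
Probability = 84/1540 = 3/55.

3/55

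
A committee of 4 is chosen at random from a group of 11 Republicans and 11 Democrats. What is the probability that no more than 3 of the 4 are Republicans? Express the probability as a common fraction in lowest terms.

127/133

There are C(22,4) = 7315 ways to choose the 4.
The complement is exactly 4 Republicans: C(11,4)·C(11,0) = 330.
Probability = 1 − 330/7315 = 6985/7315 = 127/133.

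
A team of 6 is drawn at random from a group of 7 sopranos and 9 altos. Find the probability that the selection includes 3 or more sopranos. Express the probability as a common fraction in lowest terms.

157/286

Total selections: C(16,6) = 8008.
Count the complement (fewer than 3 sopranos): C(7,0)·C(9,6) + C(7,1)·C(9,5) + C(7,2)·C(9,4) = 84 + 882 + 2646 = 3612.
Probability = 1 − 3612/8008 = 4396/8008 = 157/286.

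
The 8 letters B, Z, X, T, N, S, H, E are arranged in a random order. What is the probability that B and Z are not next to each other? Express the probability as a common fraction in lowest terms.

There are 8! = 40320 arrangements.
Arrangements with B and Z adjacent: 2·7! = 10080.
So not adjacent: 40320 − 10080 = 30240, probability 30240/40320 = 3/4.

3/4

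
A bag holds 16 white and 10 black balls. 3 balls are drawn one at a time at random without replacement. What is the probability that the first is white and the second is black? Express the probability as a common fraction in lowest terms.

16/65

Multiply the conditional probabilities at each draw: 16/26 · 10/25 = 160/650 = 16/65.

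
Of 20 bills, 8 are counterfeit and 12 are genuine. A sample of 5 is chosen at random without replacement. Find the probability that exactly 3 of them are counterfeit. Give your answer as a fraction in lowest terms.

77/323

Total number of selections: C(20,5) = 15504.
Selections with exactly 3 counterfeit: choose 3 of the 8 counterfeit and 2 of the 12 genuine, C(8,3)·C(12,2) = 56·66 = 3696.
Probability = 3696/15504 = 77/323.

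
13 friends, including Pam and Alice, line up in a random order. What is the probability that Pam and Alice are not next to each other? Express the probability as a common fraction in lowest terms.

11/13

There are 13! = 6227020800 arrangements.
Arrangements with Pam and Alice adjacent: 2·12! = 958003200.
So not adjacent: 6227020800 − 958003200 = 5269017600, probability 5269017600/6227020800 = 11/13.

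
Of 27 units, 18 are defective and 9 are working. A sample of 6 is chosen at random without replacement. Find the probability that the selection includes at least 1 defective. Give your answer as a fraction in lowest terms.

49321/49335

Total selections: C(27,6) = 296010.
Favorable selections (at least 1 defective): C(18,1)·C(9,5) + C(18,2)·C(9,4) + C(18,3)·C(9,3) + C(18,4)·C(9,2) + C(18,5)·C(9,1) + C(18,6)·C(9,0) = 2268 + 19278 + 68544 + 110160 + 77112 + 18564 = 295926.
Probability = 295926/296010 = 49321/49335.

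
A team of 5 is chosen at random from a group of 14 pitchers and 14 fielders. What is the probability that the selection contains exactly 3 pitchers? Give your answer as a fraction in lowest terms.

The sample space is all 5-subsets of the 28: C(28,5) = 98280.
Selections with exactly 3 pitchers: choose 3 of the 14 pitchers and 2 of the 14 fielders, C(14,3)·C(14,2) = 364·91 = 33124.
Probability = 33124/98280 = 91/270.

91/270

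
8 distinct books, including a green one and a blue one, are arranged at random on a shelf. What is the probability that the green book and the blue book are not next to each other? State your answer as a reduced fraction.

3/4

There are 8! = 40320 arrangements.
Arrangements with the green book and the blue book adjacent: 2·7! = 10080.
So not adjacent: 40320 − 10080 = 30240, probability 30240/40320 = 3/4.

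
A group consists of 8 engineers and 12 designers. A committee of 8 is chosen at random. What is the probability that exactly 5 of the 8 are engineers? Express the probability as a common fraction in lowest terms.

1232/12597

Total number of selections: C(20,8) = 125970.
Selections with exactly 5 engineers: choose 5 of the 8 engineers and 3 of the 12 designers, C(8,5)·C(12,3) = 56·220 = 12320.
Probability = 12320/125970 = 1232/12597.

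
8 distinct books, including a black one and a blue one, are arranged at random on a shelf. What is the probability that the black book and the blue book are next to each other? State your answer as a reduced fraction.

1/4

There are 8! = 40320 arrangements.
Treat the black book and the blue book as a block: 7! arrangements of the blocks × 2 orders within the block = 2·5040 = 10080.
Probability = 10080/40320 = 1/4.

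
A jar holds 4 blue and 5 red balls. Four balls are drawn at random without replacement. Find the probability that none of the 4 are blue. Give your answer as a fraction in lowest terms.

5/126

There are C(9,4) = 126 possible selections.
Selections with no blue (all red): C(5,4) = 5.
Probability = 5/126.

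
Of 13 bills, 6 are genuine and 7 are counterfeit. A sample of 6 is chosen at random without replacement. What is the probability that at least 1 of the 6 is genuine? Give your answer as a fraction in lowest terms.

1709/1716

Total selections: C(13,6) = 1716.
The complement is all 6 are counterfeit: C(7,6) = 7.
Probability = 1 − 7/1716 = 1709/1716.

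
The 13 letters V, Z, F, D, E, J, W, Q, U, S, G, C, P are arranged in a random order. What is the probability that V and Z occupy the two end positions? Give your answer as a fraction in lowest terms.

1/78

There are 13! = 6227020800 arrangements.
Place V and Z at the ends in 2 ways, arrange the remaining 11 in 11! = 39916800 ways: 2·39916800 = 79833600.
Probability = 79833600/6227020800 = 1/78.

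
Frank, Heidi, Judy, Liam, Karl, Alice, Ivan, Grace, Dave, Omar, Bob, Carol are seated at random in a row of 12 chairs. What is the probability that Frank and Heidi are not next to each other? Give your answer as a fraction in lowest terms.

There are 12! = 479001600 arrangements.
Arrangements with Frank and Heidi adjacent: 2·11! = 79833600.
So not adjacent: 479001600 − 79833600 = 399168000, probability 399168000/479001600 = 5/6.

5/6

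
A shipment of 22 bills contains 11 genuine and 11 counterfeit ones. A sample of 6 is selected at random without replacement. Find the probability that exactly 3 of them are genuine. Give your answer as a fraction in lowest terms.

The sample space is all 6-subsets of the 22: C(22,6) = 74613.
Selections with exactly 3 genuine: choose 3 of the 11 genuine and 3 of the 11 counterfeit, C(11,3)·C(11,3) = 165·165 = 27225.
Probability = 27225/74613 = 825/2261.

825/2261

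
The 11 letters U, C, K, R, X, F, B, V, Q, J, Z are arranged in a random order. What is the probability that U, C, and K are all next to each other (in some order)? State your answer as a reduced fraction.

There are 11! = 39916800 arrangements.
Treat the three as one block: 9! placements × 3! orders within the block = 362880·6 = 2177280.
Probability = 2177280/39916800 = 3/55.

3/55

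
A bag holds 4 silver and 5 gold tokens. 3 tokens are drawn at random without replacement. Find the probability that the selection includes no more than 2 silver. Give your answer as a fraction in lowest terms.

20/21

There are C(9,3) = 84 ways to choose the 3.
Favorable selections (no more than 2 silver): C(4,0)·C(5,3) + C(4,1)·C(5,2) + C(4,2)·C(5,1) = 10 + 40 + 30 = 80.
Probability = 80/84 = 20/21.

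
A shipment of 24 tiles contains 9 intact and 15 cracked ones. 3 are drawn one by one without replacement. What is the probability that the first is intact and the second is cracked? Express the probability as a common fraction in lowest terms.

Multiply the conditional probabilities at each draw: 9/24 · 15/23 = 135/552 = 45/184.

45/184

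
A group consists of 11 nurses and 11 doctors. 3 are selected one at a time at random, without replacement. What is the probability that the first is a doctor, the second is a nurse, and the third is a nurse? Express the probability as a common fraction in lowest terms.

Multiply the conditional probabilities at each draw: 11/22 · 11/21 · 10/20 = 1210/9240 = 11/84.

11/84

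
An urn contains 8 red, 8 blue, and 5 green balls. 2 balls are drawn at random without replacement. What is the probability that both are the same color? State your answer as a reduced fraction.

11/35

There are C(21,2) = 210 ways to draw 2 balls.
All same color: C(8,2) + C(8,2) + C(5,2) = 28 + 28 + 10 = 66.
Probability = 66/210 = 11/35.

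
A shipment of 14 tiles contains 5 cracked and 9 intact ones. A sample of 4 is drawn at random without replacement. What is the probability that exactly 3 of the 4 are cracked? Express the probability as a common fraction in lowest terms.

Total number of selections: C(14,4) = 1001.
Selections with exactly 3 cracked: choose 3 of the 5 cracked and 1 of the 9 intact, C(5,3)·C(9,1) = 10·9 = 90.
Probability = 90/1001.

90/1001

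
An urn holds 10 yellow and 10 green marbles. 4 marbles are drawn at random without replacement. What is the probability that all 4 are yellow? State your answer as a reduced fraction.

14/323

There are C(20,4) = 4845 possible selections.
Selections with all yellow: C(10,4) = 210.
Probability = 210/4845 = 14/323.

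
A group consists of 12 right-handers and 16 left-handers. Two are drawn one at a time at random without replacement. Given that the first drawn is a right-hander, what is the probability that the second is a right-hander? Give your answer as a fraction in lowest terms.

11/27

After removing one right-hander, 27 remain: 11 right-handers and 16 left-handers.
So the probability the next is a right-hander is 11/27.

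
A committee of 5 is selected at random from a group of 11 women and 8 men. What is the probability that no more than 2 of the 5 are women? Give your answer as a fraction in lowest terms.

There are C(19,5) = 11628 ways to choose the 5.
Favorable selections (no more than 2 women): C(11,0)·C(8,5) + C(11,1)·C(8,4) + C(11,2)·C(8,3) = 56 + 770 + 3080 = 3906.
Probability = 3906/11628 = 217/646.

217/646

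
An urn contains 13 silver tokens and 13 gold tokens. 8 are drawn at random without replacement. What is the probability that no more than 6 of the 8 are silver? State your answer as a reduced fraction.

2152/2185

There are C(26,8) = 1562275 ways to choose the 8.
Count the complement (more than 6 silver): C(13,7)·C(13,1) + C(13,8)·C(13,0) = 22308 + 1287 = 23595.
Probability = 1 − 23595/1562275 = 1538680/1562275 = 2152/2185.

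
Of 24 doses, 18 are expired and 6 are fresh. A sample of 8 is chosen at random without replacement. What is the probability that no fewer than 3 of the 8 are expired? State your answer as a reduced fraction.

4806/4807

Total selections: C(24,8) = 735471.
The complement is exactly 2 expired: C(18,2)·C(6,6) = 153.
Probability = 1 − 153/735471 = 735318/735471 = 4806/4807.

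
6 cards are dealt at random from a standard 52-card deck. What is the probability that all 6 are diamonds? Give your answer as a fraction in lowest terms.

There are C(52,6) = 20358520 possible 6-card hands.
Hands that are all diamonds: C(13,6) = 1716.
Probability = 1716/20358520 = 33/391510.

33/391510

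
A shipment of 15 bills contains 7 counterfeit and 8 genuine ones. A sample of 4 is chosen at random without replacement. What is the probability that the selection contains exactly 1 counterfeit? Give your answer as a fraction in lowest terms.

56/195

Total number of selections: C(15,4) = 1365.
Selections with exactly 1 counterfeit: choose 1 of the 7 counterfeit and 3 of the 8 genuine, C(7,1)·C(8,3) = 7·56 = 392.
Probability = 392/1365 = 56/195.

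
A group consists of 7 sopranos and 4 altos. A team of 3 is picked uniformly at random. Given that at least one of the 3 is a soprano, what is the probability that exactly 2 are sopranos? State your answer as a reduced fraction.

Work in counts. Selections with at least one soprano: C(11,3) − C(4,3) = 165 − 4 = 161.
Of those, selections where exactly 2 are sopranos: C(7,2)·C(4,1) = 21·4 = 84.
Conditional probability = 84/161 = 12/23.

12/23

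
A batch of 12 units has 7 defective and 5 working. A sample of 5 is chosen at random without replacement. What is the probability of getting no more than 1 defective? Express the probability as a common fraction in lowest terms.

1/22

There are C(12,5) = 792 ways to choose the 5.
Favorable selections (no more than 1 defective): C(7,0)·C(5,5) + C(7,1)·C(5,4) = 1 + 35 = 36.
Probability = 36/792 = 1/22.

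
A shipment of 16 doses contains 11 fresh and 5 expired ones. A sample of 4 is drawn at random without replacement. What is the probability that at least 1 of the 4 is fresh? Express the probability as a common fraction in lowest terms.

Total selections: C(16,4) = 1820.
The complement is all 4 are expired: C(5,4) = 5.
Probability = 1 − 5/1820 = 1815/1820 = 363/364.

363/364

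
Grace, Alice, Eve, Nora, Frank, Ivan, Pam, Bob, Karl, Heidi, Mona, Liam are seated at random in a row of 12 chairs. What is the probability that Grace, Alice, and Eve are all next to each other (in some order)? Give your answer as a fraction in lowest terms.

1/22

There are 12! = 479001600 arrangements.
Treat the three as one block: 10! placements × 3! orders within the block = 3628800·6 = 21772800.
Probability = 21772800/479001600 = 1/22.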